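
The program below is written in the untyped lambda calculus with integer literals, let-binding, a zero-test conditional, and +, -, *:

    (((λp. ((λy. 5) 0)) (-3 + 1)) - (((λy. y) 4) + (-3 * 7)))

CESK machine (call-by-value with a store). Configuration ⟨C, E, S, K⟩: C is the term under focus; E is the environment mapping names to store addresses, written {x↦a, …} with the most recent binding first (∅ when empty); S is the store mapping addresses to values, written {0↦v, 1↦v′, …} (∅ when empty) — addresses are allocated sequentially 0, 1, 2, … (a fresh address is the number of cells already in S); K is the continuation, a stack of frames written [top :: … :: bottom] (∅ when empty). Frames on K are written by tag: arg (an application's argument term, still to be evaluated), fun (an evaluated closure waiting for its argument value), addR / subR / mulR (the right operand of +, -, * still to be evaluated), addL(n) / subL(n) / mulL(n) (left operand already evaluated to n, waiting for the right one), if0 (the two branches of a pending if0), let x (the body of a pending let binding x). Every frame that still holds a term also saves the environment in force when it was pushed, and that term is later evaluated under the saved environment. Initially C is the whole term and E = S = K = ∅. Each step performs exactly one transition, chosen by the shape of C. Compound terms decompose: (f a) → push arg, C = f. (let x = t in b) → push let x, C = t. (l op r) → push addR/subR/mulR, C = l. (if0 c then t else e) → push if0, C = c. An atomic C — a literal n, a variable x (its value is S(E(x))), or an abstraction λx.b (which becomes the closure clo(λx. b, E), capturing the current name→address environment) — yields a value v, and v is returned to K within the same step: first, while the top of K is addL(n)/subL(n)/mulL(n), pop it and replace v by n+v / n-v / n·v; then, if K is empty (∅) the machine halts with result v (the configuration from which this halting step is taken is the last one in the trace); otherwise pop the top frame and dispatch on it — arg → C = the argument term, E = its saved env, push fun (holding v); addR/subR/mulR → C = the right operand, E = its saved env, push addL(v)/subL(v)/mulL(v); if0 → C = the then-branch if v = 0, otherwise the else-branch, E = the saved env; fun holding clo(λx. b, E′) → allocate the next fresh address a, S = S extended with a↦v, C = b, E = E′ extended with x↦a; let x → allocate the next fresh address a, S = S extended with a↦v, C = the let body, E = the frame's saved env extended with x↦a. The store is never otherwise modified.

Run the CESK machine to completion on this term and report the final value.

step 0: <C=(((λp. ((λy. 5) 0)) (-3 + 1)) - (((λy. y) 4) + (-3 * 7))), E=∅, S=∅, K=∅>
step 1: <C=((λp. ((λy. 5) 0)) (-3 + 1)), E=∅, S=∅, K=[subR]>
step 2: <C=(λp. ((λy. 5) 0)), E=∅, S=∅, K=[arg :: subR]>
step 3: <C=(-3 + 1), E=∅, S=∅, K=[fun :: subR]>
step 4: <C=-3, E=∅, S=∅, K=[addR :: fun :: subR]>
step 5: <C=1, E=∅, S=∅, K=[addL(-3) :: fun :: subR]>
step 6: <C=((λy. 5) 0), E={p↦0}, S={0↦-2}, K=[subR]>
step 7: <C=(λy. 5), E={p↦0}, S={0↦-2}, K=[arg :: subR]>
step 8: <C=0, E={p↦0}, S={0↦-2}, K=[fun :: subR]>
step 9: <C=5, E={y↦1, p↦0}, S={0↦-2, 1↦0}, K=[subR]>
step 10: <C=(((λy. y) 4) + (-3 * 7)), E=∅, S={0↦-2, 1↦0}, K=[subL(5)]>
step 11: <C=((λy. y) 4), E=∅, S={0↦-2, 1↦0}, K=[addR :: subL(5)]>
step 12: <C=(λy. y), E=∅, S={0↦-2, 1↦0}, K=[arg :: addR :: subL(5)]>
step 13: <C=4, E=∅, S={0↦-2, 1↦0}, K=[fun :: addR :: subL(5)]>
step 14: <C=y, E={y↦2}, S={0↦-2, 1↦0, 2↦4}, K=[addR :: subL(5)]>
step 15: <C=(-3 * 7), E=∅, S={0↦-2, 1↦0, 2↦4}, K=[addL(4) :: subL(5)]>
step 16: <C=-3, E=∅, S={0↦-2, 1↦0, 2↦4}, K=[mulR :: addL(4) :: subL(5)]>
step 17: <C=7, E=∅, S={0↦-2, 1↦0, 2↦4}, K=[mulL(-3) :: addL(4) :: subL(5)]>
→ final value 22

Answer: 22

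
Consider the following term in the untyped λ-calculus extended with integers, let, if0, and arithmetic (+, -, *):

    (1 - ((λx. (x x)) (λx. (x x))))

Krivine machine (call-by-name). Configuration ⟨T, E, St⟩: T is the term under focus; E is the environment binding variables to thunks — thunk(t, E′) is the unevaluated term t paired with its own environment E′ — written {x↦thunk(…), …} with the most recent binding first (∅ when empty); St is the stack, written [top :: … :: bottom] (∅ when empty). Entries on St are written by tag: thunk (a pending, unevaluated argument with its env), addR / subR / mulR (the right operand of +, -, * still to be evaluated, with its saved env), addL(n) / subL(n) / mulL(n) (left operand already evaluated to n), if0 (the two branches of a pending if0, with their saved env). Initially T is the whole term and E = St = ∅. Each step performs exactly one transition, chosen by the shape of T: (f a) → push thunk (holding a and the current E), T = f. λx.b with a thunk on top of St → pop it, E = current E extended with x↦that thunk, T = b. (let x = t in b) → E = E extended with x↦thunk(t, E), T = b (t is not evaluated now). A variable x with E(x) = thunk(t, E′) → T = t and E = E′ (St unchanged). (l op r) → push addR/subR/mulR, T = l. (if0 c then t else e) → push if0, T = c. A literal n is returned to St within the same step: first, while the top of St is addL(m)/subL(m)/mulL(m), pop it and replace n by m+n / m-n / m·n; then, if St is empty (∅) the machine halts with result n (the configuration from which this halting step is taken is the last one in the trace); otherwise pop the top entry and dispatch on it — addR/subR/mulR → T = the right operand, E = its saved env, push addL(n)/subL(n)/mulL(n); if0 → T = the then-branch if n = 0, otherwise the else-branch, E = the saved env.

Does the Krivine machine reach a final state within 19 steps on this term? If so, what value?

step 0: [T=(1 - ((λx. (x x)) (λx. (x x)))) | E=∅ | St=∅]
step 1: [T=1 | E=∅ | St=[subR]]
step 2: [T=((λx. (x x)) (λx. (x x))) | E=∅ | St=[subL(1)]]
step 3: [T=(λx. (x x)) | E=∅ | St=[thunk :: subL(1)]]
step 4: [T=(x x) | E={x↦thunk((λx. (x x)), ∅)} | St=[subL(1)]]
step 5: [T=x | E={x↦thunk((λx. (x x)), ∅)} | St=[thunk :: subL(1)]]
step 6: [T=(λx. (x x)) | E=∅ | St=[thunk :: subL(1)]]
step 7: [T=(x x) | E={x↦thunk(x, {x↦thunk((λx. (x x)), ∅)})} | St=[subL(1)]]
step 8: [T=x | E={x↦thunk(x, {x↦thunk((λx. (x x)), ∅)})} | St=[thunk :: subL(1)]]
step 9: [T=x | E={x↦thunk((λx. (x x)), ∅)} | St=[thunk :: subL(1)]]
step 10: [T=(λx. (x x)) | E=∅ | St=[thunk :: subL(1)]]
step 11: [T=(x x) | E={x↦thunk(x, {x↦thunk(x, {x↦thunk((λx. (x x)), ∅)})})} | St=[subL(1)]]
step 12: [T=x | E={x↦thunk(x, {x↦thunk(x, {x↦thunk((λx. (x x)), ∅)})})} | St=[thunk :: subL(1)]]
step 13: [T=x | E={x↦thunk(x, {x↦thunk((λx. (x x)), ∅)})} | St=[thunk :: subL(1)]]
step 14: [T=x | E={x↦thunk((λx. (x x)), ∅)} | St=[thunk :: subL(1)]]
step 15: [T=(λx. (x x)) | E=∅ | St=[thunk :: subL(1)]]
step 16: [T=(x x) | E={x↦thunk(x, {x↦thunk(x, {x↦thunk(x, {x↦thunk((λx. (x x)), ∅)})})})} | St=[subL(1)]]
step 17: [T=x | E={x↦thunk(x, {x↦thunk(x, {x↦thunk(x, {x↦thunk((λx. (x x)), ∅)})})})} | St=[thunk :: subL(1)]]
step 18: [T=x | E={x↦thunk(x, {x↦thunk(x, {x↦thunk((λx. (x x)), ∅)})})} | St=[thunk :: subL(1)]]
step 19: [T=x | E={x↦thunk(x, {x↦thunk((λx. (x x)), ∅)})} | St=[thunk :: subL(1)]]
→ 19 transitions taken and the configuration is still not final: no result within 19 steps

Answer: DIVERGES (no final state within 19 steps)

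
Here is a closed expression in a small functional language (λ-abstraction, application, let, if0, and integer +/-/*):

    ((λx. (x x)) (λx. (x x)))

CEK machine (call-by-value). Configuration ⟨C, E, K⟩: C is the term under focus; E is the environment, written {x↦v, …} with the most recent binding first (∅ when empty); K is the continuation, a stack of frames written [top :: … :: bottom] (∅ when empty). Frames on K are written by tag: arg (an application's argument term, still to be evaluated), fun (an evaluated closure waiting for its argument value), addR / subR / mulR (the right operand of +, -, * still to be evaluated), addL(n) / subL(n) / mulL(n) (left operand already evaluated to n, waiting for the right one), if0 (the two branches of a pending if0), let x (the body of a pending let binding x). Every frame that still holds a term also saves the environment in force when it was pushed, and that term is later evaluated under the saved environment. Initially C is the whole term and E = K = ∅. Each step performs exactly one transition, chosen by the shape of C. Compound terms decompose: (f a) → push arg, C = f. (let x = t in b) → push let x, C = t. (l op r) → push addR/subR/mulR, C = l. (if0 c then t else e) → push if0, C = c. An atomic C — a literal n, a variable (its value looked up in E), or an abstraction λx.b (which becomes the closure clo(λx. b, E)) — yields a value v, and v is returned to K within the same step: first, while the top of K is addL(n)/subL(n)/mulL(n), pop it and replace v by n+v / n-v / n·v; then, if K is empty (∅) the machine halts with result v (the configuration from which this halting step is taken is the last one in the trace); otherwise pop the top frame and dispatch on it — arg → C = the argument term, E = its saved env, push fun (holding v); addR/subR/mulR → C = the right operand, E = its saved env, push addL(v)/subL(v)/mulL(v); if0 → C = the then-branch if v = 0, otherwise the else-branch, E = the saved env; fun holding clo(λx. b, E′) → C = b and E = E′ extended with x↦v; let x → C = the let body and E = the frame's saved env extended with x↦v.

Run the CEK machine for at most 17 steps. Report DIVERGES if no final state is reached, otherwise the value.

Answer: DIVERGES (no final state within 17 steps)

Derivation:
[0] [C=((λx. (x x)) (λx. (x x))) | E=∅ | K=∅]
[1] [C=(λx. (x x)) | E=∅ | K=[arg]]
[2] [C=(λx. (x x)) | E=∅ | K=[fun]]
[3] [C=(x x) | E={x↦clo(λx. (x x), ∅)} | K=∅]
[4] [C=x | E={x↦clo(λx. (x x), ∅)} | K=[arg]]
[5] [C=x | E={x↦clo(λx. (x x), ∅)} | K=[fun]]
… configuration repeats with period 3 (steps 3–5 recur indefinitely) …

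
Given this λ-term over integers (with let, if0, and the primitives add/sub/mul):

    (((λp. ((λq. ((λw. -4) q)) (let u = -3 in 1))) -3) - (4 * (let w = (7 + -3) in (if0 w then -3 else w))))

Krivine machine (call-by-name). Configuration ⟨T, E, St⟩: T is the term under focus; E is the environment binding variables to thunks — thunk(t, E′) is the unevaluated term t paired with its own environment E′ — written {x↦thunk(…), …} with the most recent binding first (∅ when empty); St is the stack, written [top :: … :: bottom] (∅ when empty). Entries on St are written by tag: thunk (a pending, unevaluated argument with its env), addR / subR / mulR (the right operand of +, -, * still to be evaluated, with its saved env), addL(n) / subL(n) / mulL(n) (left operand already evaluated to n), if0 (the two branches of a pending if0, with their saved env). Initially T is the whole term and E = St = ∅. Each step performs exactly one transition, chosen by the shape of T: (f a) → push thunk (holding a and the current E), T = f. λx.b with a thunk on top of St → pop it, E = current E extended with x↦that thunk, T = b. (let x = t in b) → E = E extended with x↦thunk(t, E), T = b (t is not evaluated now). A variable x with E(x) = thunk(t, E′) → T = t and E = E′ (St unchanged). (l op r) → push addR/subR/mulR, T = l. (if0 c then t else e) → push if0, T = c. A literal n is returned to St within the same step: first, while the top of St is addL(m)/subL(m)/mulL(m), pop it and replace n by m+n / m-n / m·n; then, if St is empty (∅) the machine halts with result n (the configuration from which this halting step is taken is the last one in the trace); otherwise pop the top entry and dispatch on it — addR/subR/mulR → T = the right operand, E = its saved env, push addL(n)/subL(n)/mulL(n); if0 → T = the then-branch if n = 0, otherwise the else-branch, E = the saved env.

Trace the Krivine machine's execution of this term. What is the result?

step 0: ⟨T=(((λp. ((λq. ((λw. -4) q)) (let u = -3 in 1))) -3) - (4 * (let w = (7 + -3) in (if0 w then -3 else w)))); E=∅; St=∅⟩
step 1: ⟨T=((λp. ((λq. ((λw. -4) q)) (let u = -3 in 1))) -3); E=∅; St=[subR]⟩
step 2: ⟨T=(λp. ((λq. ((λw. -4) q)) (let u = -3 in 1))); E=∅; St=[thunk :: subR]⟩
step 3: ⟨T=((λq. ((λw. -4) q)) (let u = -3 in 1)); E={p↦thunk(-3, ∅)}; St=[subR]⟩
step 4: ⟨T=(λq. ((λw. -4) q)); E={p↦thunk(-3, ∅)}; St=[thunk :: subR]⟩
step 5: ⟨T=((λw. -4) q); E={q↦thunk((let u = -3 in 1), {p↦thunk(-3, ∅)}), p↦thunk(-3, ∅)}; St=[subR]⟩
step 6: ⟨T=(λw. -4); E={q↦thunk((let u = -3 in 1), {p↦thunk(-3, ∅)}), p↦thunk(-3, ∅)}; St=[thunk :: subR]⟩
step 7: ⟨T=-4; E={w↦thunk(q, {q↦thunk((let u = -3 in 1), {p↦thunk(-3, ∅)}), p↦thunk(-3, ∅)}), q↦thunk((let u = -3 in 1), {p↦thunk(-3, ∅)}), p↦thunk(-3, ∅)}; St=[subR]⟩
step 8: ⟨T=(4 * (let w = (7 + -3) in (if0 w then -3 else w))); E=∅; St=[subL(-4)]⟩
step 9: ⟨T=4; E=∅; St=[mulR :: subL(-4)]⟩
step 10: ⟨T=(let w = (7 + -3) in (if0 w then -3 else w)); E=∅; St=[mulL(4) :: subL(-4)]⟩
step 11: ⟨T=(if0 w then -3 else w); E={w↦thunk((7 + -3), ∅)}; St=[mulL(4) :: subL(-4)]⟩
step 12: ⟨T=w; E={w↦thunk((7 + -3), ∅)}; St=[if0 :: mulL(4) :: subL(-4)]⟩
step 13: ⟨T=(7 + -3); E=∅; St=[if0 :: mulL(4) :: subL(-4)]⟩
step 14: ⟨T=7; E=∅; St=[addR :: if0 :: mulL(4) :: subL(-4)]⟩
step 15: ⟨T=-3; E=∅; St=[addL(7) :: if0 :: mulL(4) :: subL(-4)]⟩
step 16: ⟨T=w; E={w↦thunk((7 + -3), ∅)}; St=[mulL(4) :: subL(-4)]⟩
step 17: ⟨T=(7 + -3); E=∅; St=[mulL(4) :: subL(-4)]⟩
step 18: ⟨T=7; E=∅; St=[addR :: mulL(4) :: subL(-4)]⟩
step 19: ⟨T=-3; E=∅; St=[addL(7) :: mulL(4) :: subL(-4)]⟩
→ final value -20

Answer: -20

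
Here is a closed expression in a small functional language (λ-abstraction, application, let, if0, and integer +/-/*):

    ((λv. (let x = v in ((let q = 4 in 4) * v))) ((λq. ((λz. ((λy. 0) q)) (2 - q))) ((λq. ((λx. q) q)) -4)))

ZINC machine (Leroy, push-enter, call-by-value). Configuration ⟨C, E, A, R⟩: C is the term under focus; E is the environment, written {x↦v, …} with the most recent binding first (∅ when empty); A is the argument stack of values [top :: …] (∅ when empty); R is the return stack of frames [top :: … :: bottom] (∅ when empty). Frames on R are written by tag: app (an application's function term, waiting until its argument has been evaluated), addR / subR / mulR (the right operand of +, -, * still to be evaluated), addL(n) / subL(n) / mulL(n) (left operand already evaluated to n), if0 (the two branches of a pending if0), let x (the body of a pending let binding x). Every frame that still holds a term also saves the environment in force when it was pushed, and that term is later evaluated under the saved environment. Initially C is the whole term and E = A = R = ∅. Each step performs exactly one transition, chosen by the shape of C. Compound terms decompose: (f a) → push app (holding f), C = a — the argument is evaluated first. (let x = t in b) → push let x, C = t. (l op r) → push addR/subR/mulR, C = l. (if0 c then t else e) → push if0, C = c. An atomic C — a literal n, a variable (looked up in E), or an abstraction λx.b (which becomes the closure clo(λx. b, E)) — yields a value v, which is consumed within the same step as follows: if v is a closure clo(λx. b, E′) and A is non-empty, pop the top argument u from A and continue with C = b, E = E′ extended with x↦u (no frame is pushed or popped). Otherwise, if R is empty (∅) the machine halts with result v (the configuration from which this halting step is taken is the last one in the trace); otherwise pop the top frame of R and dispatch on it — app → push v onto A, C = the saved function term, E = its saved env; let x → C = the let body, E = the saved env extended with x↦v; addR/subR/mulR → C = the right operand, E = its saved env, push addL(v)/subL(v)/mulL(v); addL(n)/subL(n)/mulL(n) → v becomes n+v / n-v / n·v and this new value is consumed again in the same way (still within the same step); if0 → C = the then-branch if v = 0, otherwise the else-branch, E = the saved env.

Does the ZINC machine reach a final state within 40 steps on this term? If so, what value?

step 0: [C=((λv. (let x = v in ((let q = 4 in 4) * v))) ((λq. ((λz. ((λy. 0) q)) (2 - q))) ((λq. ((λx. q) q)) -4))) | E=∅ | A=∅ | R=∅]
step 1: [C=((λq. ((λz. ((λy. 0) q)) (2 - q))) ((λq. ((λx. q) q)) -4)) | E=∅ | A=∅ | R=[app]]
step 2: [C=((λq. ((λx. q) q)) -4) | E=∅ | A=∅ | R=[app :: app]]
step 3: [C=-4 | E=∅ | A=∅ | R=[app :: app :: app]]
step 4: [C=(λq. ((λx. q) q)) | E=∅ | A=[-4] | R=[app :: app]]
step 5: [C=((λx. q) q) | E={q↦-4} | A=∅ | R=[app :: app]]
step 6: [C=q | E={q↦-4} | A=∅ | R=[app :: app :: app]]
step 7: [C=(λx. q) | E={q↦-4} | A=[-4] | R=[app :: app]]
step 8: [C=q | E={x↦-4, q↦-4} | A=∅ | R=[app :: app]]
step 9: [C=(λq. ((λz. ((λy. 0) q)) (2 - q))) | E=∅ | A=[-4] | R=[app]]
step 10: [C=((λz. ((λy. 0) q)) (2 - q)) | E={q↦-4} | A=∅ | R=[app]]
step 11: [C=(2 - q) | E={q↦-4} | A=∅ | R=[app :: app]]
step 12: [C=2 | E={q↦-4} | A=∅ | R=[subR :: app :: app]]
step 13: [C=q | E={q↦-4} | A=∅ | R=[subL(2) :: app :: app]]
step 14: [C=(λz. ((λy. 0) q)) | E={q↦-4} | A=[6] | R=[app]]
step 15: [C=((λy. 0) q) | E={z↦6, q↦-4} | A=∅ | R=[app]]
step 16: [C=q | E={z↦6, q↦-4} | A=∅ | R=[app :: app]]
step 17: [C=(λy. 0) | E={z↦6, q↦-4} | A=[-4] | R=[app]]
step 18: [C=0 | E={y↦-4, z↦6, q↦-4} | A=∅ | R=[app]]
step 19: [C=(λv. (let x = v in ((let q = 4 in 4) * v))) | E=∅ | A=[0] | R=∅]
step 20: [C=(let x = v in ((let q = 4 in 4) * v)) | E={v↦0} | A=∅ | R=∅]
step 21: [C=v | E={v↦0} | A=∅ | R=[let x]]
step 22: [C=((let q = 4 in 4) * v) | E={x↦0, v↦0} | A=∅ | R=∅]
step 23: [C=(let q = 4 in 4) | E={x↦0, v↦0} | A=∅ | R=[mulR]]
step 24: [C=4 | E={x↦0, v↦0} | A=∅ | R=[let q :: mulR]]
step 25: [C=4 | E={q↦4, x↦0, v↦0} | A=∅ | R=[mulR]]
step 26: [C=v | E={x↦0, v↦0} | A=∅ | R=[mulL(4)]]
→ final value 0

Answer: 0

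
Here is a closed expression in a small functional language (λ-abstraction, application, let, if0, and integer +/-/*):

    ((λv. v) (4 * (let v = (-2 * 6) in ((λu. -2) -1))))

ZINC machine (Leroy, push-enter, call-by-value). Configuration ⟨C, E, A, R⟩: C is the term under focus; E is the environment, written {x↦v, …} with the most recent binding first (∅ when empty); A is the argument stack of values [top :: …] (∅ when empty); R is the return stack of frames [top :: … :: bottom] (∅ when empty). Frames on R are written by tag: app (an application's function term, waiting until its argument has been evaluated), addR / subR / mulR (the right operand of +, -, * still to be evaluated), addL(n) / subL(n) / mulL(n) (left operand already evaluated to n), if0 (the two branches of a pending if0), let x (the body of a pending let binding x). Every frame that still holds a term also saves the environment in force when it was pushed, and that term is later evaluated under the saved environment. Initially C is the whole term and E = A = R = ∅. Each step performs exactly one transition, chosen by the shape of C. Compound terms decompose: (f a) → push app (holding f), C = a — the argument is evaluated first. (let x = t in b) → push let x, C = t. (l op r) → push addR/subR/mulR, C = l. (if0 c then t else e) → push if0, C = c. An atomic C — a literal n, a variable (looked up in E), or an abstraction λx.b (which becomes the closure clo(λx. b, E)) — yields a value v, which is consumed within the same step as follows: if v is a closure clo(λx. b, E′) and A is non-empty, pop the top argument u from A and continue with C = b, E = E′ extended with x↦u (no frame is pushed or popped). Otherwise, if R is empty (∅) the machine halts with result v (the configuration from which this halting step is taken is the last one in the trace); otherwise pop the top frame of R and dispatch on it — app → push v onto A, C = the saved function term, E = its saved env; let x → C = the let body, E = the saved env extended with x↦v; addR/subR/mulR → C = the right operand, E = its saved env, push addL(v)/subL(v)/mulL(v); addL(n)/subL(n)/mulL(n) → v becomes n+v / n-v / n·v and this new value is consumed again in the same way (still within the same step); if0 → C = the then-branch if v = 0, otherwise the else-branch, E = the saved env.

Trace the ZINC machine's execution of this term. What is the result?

Answer: -8

Derivation:
step 0: <C=((λv. v) (4 * (let v = (-2 * 6) in ((λu. -2) -1)))), E=∅, A=∅, R=∅>
step 1: <C=(4 * (let v = (-2 * 6) in ((λu. -2) -1))), E=∅, A=∅, R=[app]>
step 2: <C=4, E=∅, A=∅, R=[mulR :: app]>
step 3: <C=(let v = (-2 * 6) in ((λu. -2) -1)), E=∅, A=∅, R=[mulL(4) :: app]>
step 4: <C=(-2 * 6), E=∅, A=∅, R=[let v :: mulL(4) :: app]>
step 5: <C=-2, E=∅, A=∅, R=[mulR :: let v :: mulL(4) :: app]>
step 6: <C=6, E=∅, A=∅, R=[mulL(-2) :: let v :: mulL(4) :: app]>
step 7: <C=((λu. -2) -1), E={v↦-12}, A=∅, R=[mulL(4) :: app]>
step 8: <C=-1, E={v↦-12}, A=∅, R=[app :: mulL(4) :: app]>
step 9: <C=(λu. -2), E={v↦-12}, A=[-1], R=[mulL(4) :: app]>
step 10: <C=-2, E={u↦-1, v↦-12}, A=∅, R=[mulL(4) :: app]>
step 11: <C=(λv. v), E=∅, A=[-8], R=∅>
step 12: <C=v, E={v↦-8}, A=∅, R=∅>
→ final value -8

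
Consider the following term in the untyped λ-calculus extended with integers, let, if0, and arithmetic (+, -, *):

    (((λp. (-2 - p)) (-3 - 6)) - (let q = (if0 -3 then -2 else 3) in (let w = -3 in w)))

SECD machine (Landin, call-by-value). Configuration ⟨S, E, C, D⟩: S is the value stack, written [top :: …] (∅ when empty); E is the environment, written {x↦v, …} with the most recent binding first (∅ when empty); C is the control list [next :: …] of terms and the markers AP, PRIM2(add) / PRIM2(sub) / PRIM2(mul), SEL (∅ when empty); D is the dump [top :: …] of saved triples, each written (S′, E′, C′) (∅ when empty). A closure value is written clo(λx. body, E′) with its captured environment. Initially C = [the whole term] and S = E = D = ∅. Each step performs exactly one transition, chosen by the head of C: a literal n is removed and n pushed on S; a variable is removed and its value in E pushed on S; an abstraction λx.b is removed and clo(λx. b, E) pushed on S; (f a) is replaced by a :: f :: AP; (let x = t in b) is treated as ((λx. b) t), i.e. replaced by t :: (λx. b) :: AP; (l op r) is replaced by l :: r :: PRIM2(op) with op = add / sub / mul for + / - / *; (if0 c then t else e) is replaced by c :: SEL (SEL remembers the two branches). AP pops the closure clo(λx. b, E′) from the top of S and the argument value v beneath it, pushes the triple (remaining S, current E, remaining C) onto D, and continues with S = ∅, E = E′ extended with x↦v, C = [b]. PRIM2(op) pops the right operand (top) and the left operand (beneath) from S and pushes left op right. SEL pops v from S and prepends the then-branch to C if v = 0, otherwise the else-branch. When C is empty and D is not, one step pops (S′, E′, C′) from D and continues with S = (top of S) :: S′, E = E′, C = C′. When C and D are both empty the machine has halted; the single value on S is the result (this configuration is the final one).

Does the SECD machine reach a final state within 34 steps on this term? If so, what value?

[0] [S=∅ | E=∅ | C=[(((λp. (-2 - p)) (-3 - 6)) - (let q = (if0 -3 then -2 else 3) in (let w = -3 in w)))] | D=∅]
[1] [S=∅ | E=∅ | C=[((λp. (-2 - p)) (-3 - 6)) :: (let q = (if0 -3 then -2 else 3) in (let w = -3 in w)) :: PRIM2(sub)] | D=∅]
[2] [S=∅ | E=∅ | C=[(-3 - 6) :: (λp. (-2 - p)) :: AP :: (let q = (if0 -3 then -2 else 3) in (let w = -3 in w)) :: PRIM2(sub)] | D=∅]
[3] [S=∅ | E=∅ | C=[-3 :: 6 :: PRIM2(sub) :: (λp. (-2 - p)) :: AP :: (let q = (if0 -3 then -2 else 3) in (let w = -3 in w)) :: PRIM2(sub)] | D=∅]
[4] [S=[-3] | E=∅ | C=[6 :: PRIM2(sub) :: (λp. (-2 - p)) :: AP :: (let q = (if0 -3 then -2 else 3) in (let w = -3 in w)) :: PRIM2(sub)] | D=∅]
[5] [S=[6 :: -3] | E=∅ | C=[PRIM2(sub) :: (λp. (-2 - p)) :: AP :: (let q = (if0 -3 then -2 else 3) in (let w = -3 in w)) :: PRIM2(sub)] | D=∅]
[6] [S=[-9] | E=∅ | C=[(λp. (-2 - p)) :: AP :: (let q = (if0 -3 then -2 else 3) in (let w = -3 in w)) :: PRIM2(sub)] | D=∅]
[7] [S=[clo(λp. (-2 - p), ∅) :: -9] | E=∅ | C=[AP :: (let q = (if0 -3 then -2 else 3) in (let w = -3 in w)) :: PRIM2(sub)] | D=∅]
[8] [S=∅ | E={p↦-9} | C=[(-2 - p)] | D=[(∅, ∅, [(let q = (if0 -3 then -2 else 3) in (let w = -3 in w)) :: PRIM2(sub)])]]
[9] [S=∅ | E={p↦-9} | C=[-2 :: p :: PRIM2(sub)] | D=[(∅, ∅, [(let q = (if0 -3 then -2 else 3) in (let w = -3 in w)) :: PRIM2(sub)])]]
[10] [S=[-2] | E={p↦-9} | C=[p :: PRIM2(sub)] | D=[(∅, ∅, [(let q = (if0 -3 then -2 else 3) in (let w = -3 in w)) :: PRIM2(sub)])]]
[11] [S=[-9 :: -2] | E={p↦-9} | C=[PRIM2(sub)] | D=[(∅, ∅, [(let q = (if0 -3 then -2 else 3) in (let w = -3 in w)) :: PRIM2(sub)])]]
[12] [S=[7] | E={p↦-9} | C=∅ | D=[(∅, ∅, [(let q = (if0 -3 then -2 else 3) in (let w = -3 in w)) :: PRIM2(sub)])]]
[13] [S=[7] | E=∅ | C=[(let q = (if0 -3 then -2 else 3) in (let w = -3 in w)) :: PRIM2(sub)] | D=∅]
[14] [S=[7] | E=∅ | C=[(if0 -3 then -2 else 3) :: (λq. (let w = -3 in w)) :: AP :: PRIM2(sub)] | D=∅]
[15] [S=[7] | E=∅ | C=[-3 :: SEL :: (λq. (let w = -3 in w)) :: AP :: PRIM2(sub)] | D=∅]
[16] [S=[-3 :: 7] | E=∅ | C=[SEL :: (λq. (let w = -3 in w)) :: AP :: PRIM2(sub)] | D=∅]
[17] [S=[7] | E=∅ | C=[3 :: (λq. (let w = -3 in w)) :: AP :: PRIM2(sub)] | D=∅]
[18] [S=[3 :: 7] | E=∅ | C=[(λq. (let w = -3 in w)) :: AP :: PRIM2(sub)] | D=∅]
[19] [S=[clo(λq. (let w = -3 in w), ∅) :: 3 :: 7] | E=∅ | C=[AP :: PRIM2(sub)] | D=∅]
[20] [S=∅ | E={q↦3} | C=[(let w = -3 in w)] | D=[([7], ∅, [PRIM2(sub)])]]
[21] [S=∅ | E={q↦3} | C=[-3 :: (λw. w) :: AP] | D=[([7], ∅, [PRIM2(sub)])]]
[22] [S=[-3] | E={q↦3} | C=[(λw. w) :: AP] | D=[([7], ∅, [PRIM2(sub)])]]
[23] [S=[clo(λw. w, {q↦3}) :: -3] | E={q↦3} | C=[AP] | D=[([7], ∅, [PRIM2(sub)])]]
[24] [S=∅ | E={w↦-3, q↦3} | C=[w] | D=[(∅, {q↦3}, ∅) :: ([7], ∅, [PRIM2(sub)])]]
[25] [S=[-3] | E={w↦-3, q↦3} | C=∅ | D=[(∅, {q↦3}, ∅) :: ([7], ∅, [PRIM2(sub)])]]
[26] [S=[-3] | E={q↦3} | C=∅ | D=[([7], ∅, [PRIM2(sub)])]]
[27] [S=[-3 :: 7] | E=∅ | C=[PRIM2(sub)] | D=∅]
[28] [S=[10] | E=∅ | C=∅ | D=∅]
→ final value 10

Answer: 10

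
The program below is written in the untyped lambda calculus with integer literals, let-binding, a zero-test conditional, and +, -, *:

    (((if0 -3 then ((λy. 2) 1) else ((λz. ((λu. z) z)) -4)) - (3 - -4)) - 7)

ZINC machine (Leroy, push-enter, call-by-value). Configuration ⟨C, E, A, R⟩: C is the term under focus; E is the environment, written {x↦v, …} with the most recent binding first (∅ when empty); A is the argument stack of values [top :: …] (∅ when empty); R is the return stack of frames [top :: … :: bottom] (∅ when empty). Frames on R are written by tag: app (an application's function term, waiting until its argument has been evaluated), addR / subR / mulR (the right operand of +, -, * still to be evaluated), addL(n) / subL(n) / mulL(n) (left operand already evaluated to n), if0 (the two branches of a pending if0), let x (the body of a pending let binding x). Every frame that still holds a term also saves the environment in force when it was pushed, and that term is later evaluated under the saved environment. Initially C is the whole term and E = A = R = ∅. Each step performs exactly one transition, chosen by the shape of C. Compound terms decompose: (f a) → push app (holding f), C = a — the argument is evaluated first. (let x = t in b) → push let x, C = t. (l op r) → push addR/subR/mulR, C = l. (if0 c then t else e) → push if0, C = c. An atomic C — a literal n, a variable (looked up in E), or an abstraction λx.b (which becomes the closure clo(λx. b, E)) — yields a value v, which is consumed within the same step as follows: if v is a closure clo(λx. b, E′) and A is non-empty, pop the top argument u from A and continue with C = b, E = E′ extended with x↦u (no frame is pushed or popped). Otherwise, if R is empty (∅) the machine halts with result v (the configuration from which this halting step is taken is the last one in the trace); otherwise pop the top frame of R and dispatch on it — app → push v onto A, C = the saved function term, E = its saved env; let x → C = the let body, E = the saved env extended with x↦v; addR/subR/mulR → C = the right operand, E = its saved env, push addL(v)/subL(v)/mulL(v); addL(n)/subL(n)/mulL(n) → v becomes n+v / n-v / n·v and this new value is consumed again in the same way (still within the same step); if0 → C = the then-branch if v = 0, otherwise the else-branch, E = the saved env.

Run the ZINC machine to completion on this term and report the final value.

step 0: <C=(((if0 -3 then ((λy. 2) 1) else ((λz. ((λu. z) z)) -4)) - (3 - -4)) - 7), E=∅, A=∅, R=∅>
step 1: <C=((if0 -3 then ((λy. 2) 1) else ((λz. ((λu. z) z)) -4)) - (3 - -4)), E=∅, A=∅, R=[subR]>
step 2: <C=(if0 -3 then ((λy. 2) 1) else ((λz. ((λu. z) z)) -4)), E=∅, A=∅, R=[subR :: subR]>
step 3: <C=-3, E=∅, A=∅, R=[if0 :: subR :: subR]>
step 4: <C=((λz. ((λu. z) z)) -4), E=∅, A=∅, R=[subR :: subR]>
step 5: <C=-4, E=∅, A=∅, R=[app :: subR :: subR]>
step 6: <C=(λz. ((λu. z) z)), E=∅, A=[-4], R=[subR :: subR]>
step 7: <C=((λu. z) z), E={z↦-4}, A=∅, R=[subR :: subR]>
step 8: <C=z, E={z↦-4}, A=∅, R=[app :: subR :: subR]>
step 9: <C=(λu. z), E={z↦-4}, A=[-4], R=[subR :: subR]>
step 10: <C=z, E={u↦-4, z↦-4}, A=∅, R=[subR :: subR]>
step 11: <C=(3 - -4), E=∅, A=∅, R=[subL(-4) :: subR]>
step 12: <C=3, E=∅, A=∅, R=[subR :: subL(-4) :: subR]>
step 13: <C=-4, E=∅, A=∅, R=[subL(3) :: subL(-4) :: subR]>
step 14: <C=7, E=∅, A=∅, R=[subL(-11)]>
→ final value -18

Answer: -18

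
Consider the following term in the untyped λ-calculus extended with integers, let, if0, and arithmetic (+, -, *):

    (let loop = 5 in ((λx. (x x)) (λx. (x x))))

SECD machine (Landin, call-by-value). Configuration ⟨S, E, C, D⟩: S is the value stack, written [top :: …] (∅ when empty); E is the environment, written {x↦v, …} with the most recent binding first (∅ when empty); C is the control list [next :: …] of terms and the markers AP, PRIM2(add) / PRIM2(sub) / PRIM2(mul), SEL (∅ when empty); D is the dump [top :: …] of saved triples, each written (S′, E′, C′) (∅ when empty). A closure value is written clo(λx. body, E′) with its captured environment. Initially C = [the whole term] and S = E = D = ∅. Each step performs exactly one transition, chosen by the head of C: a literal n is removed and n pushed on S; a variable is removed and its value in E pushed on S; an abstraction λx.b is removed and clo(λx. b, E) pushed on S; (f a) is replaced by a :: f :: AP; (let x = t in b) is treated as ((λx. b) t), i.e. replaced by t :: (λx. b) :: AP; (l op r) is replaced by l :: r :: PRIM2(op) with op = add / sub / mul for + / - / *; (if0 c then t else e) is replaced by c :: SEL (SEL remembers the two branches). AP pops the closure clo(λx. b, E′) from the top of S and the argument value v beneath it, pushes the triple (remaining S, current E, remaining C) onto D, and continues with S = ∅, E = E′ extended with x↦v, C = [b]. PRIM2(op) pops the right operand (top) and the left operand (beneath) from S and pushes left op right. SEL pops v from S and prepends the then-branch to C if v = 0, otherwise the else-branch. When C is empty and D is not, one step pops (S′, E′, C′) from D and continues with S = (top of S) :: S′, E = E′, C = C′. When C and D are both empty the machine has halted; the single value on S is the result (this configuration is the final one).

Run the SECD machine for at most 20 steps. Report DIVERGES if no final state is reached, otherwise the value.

[0] ⟨S=∅; E=∅; C=[(let loop = 5 in ((λx. (x x)) (λx. (x x))))]; D=∅⟩
[1] ⟨S=∅; E=∅; C=[5 :: (λloop. ((λx. (x x)) (λx. (x x)))) :: AP]; D=∅⟩
[2] ⟨S=[5]; E=∅; C=[(λloop. ((λx. (x x)) (λx. (x x)))) :: AP]; D=∅⟩
[3] ⟨S=[clo(λloop. ((λx. (x x)) (λx. (x x))), ∅) :: 5]; E=∅; C=[AP]; D=∅⟩
[4] ⟨S=∅; E={loop↦5}; C=[((λx. (x x)) (λx. (x x)))]; D=[(∅, ∅, ∅)]⟩
[5] ⟨S=∅; E={loop↦5}; C=[(λx. (x x)) :: (λx. (x x)) :: AP]; D=[(∅, ∅, ∅)]⟩
[6] ⟨S=[clo(λx. (x x), {loop↦5})]; E={loop↦5}; C=[(λx. (x x)) :: AP]; D=[(∅, ∅, ∅)]⟩
[7] ⟨S=[clo(λx. (x x), {loop↦5}) :: clo(λx. (x x), {loop↦5})]; E={loop↦5}; C=[AP]; D=[(∅, ∅, ∅)]⟩
[8] ⟨S=∅; E={x↦clo(λx. (x x), {loop↦5}), loop↦5}; C=[(x x)]; D=[(∅, {loop↦5}, ∅) :: (∅, ∅, ∅)]⟩
[9] ⟨S=∅; E={x↦clo(λx. (x x), {loop↦5}), loop↦5}; C=[x :: x :: AP]; D=[(∅, {loop↦5}, ∅) :: (∅, ∅, ∅)]⟩
[10] ⟨S=[clo(λx. (x x), {loop↦5})]; E={x↦clo(λx. (x x), {loop↦5}), loop↦5}; C=[x :: AP]; D=[(∅, {loop↦5}, ∅) :: (∅, ∅, ∅)]⟩
[11] ⟨S=[clo(λx. (x x), {loop↦5}) :: clo(λx. (x x), {loop↦5})]; E={x↦clo(λx. (x x), {loop↦5}), loop↦5}; C=[AP]; D=[(∅, {loop↦5}, ∅) :: (∅, ∅, ∅)]⟩
[12] ⟨S=∅; E={x↦clo(λx. (x x), {loop↦5}), loop↦5}; C=[(x x)]; D=[(∅, {x↦clo(λx. (x x), {loop↦5}), loop↦5}, ∅) :: (∅, {loop↦5}, ∅) :: (∅, ∅, ∅)]⟩
[13] ⟨S=∅; E={x↦clo(λx. (x x), {loop↦5}), loop↦5}; C=[x :: x :: AP]; D=[(∅, {x↦clo(λx. (x x), {loop↦5}), loop↦5}, ∅) :: (∅, {loop↦5}, ∅) :: (∅, ∅, ∅)]⟩
[14] ⟨S=[clo(λx. (x x), {loop↦5})]; E={x↦clo(λx. (x x), {loop↦5}), loop↦5}; C=[x :: AP]; D=[(∅, {x↦clo(λx. (x x), {loop↦5}), loop↦5}, ∅) :: (∅, {loop↦5}, ∅) :: (∅, ∅, ∅)]⟩
[15] ⟨S=[clo(λx. (x x), {loop↦5}) :: clo(λx. (x x), {loop↦5})]; E={x↦clo(λx. (x x), {loop↦5}), loop↦5}; C=[AP]; D=[(∅, {x↦clo(λx. (x x), {loop↦5}), loop↦5}, ∅) :: (∅, {loop↦5}, ∅) :: (∅, ∅, ∅)]⟩
[16] ⟨S=∅; E={x↦clo(λx. (x x), {loop↦5}), loop↦5}; C=[(x x)]; D=[(∅, {x↦clo(λx. (x x), {loop↦5}), loop↦5}, ∅) :: (∅, {x↦clo(λx. (x x), {loop↦5}), loop↦5}, ∅) :: (∅, {loop↦5}, ∅) :: (∅, ∅, ∅)]⟩
[17] ⟨S=∅; E={x↦clo(λx. (x x), {loop↦5}), loop↦5}; C=[x :: x :: AP]; D=[(∅, {x↦clo(λx. (x x), {loop↦5}), loop↦5}, ∅) :: (∅, {x↦clo(λx. (x x), {loop↦5}), loop↦5}, ∅) :: (∅, {loop↦5}, ∅) :: (∅, ∅, ∅)]⟩
[18] ⟨S=[clo(λx. (x x), {loop↦5})]; E={x↦clo(λx. (x x), {loop↦5}), loop↦5}; C=[x :: AP]; D=[(∅, {x↦clo(λx. (x x), {loop↦5}), loop↦5}, ∅) :: (∅, {x↦clo(λx. (x x), {loop↦5}), loop↦5}, ∅) :: (∅, {loop↦5}, ∅) :: (∅, ∅, ∅)]⟩
[19] ⟨S=[clo(λx. (x x), {loop↦5}) :: clo(λx. (x x), {loop↦5})]; E={x↦clo(λx. (x x), {loop↦5}), loop↦5}; C=[AP]; D=[(∅, {x↦clo(λx. (x x), {loop↦5}), loop↦5}, ∅) :: (∅, {x↦clo(λx. (x x), {loop↦5}), loop↦5}, ∅) :: (∅, {loop↦5}, ∅) :: (∅, ∅, ∅)]⟩
[20] ⟨S=∅; E={x↦clo(λx. (x x), {loop↦5}), loop↦5}; C=[(x x)]; D=[(∅, {x↦clo(λx. (x x), {loop↦5}), loop↦5}, ∅) :: (∅, {x↦clo(λx. (x x), {loop↦5}), loop↦5}, ∅) :: (∅, {x↦clo(λx. (x x), {loop↦5}), loop↦5}, ∅) :: (∅, {loop↦5}, ∅) :: (∅, ∅, ∅)]⟩
→ 20 transitions taken and the configuration is still not final: no result within 20 steps

Answer: DIVERGES (no final state within 20 steps)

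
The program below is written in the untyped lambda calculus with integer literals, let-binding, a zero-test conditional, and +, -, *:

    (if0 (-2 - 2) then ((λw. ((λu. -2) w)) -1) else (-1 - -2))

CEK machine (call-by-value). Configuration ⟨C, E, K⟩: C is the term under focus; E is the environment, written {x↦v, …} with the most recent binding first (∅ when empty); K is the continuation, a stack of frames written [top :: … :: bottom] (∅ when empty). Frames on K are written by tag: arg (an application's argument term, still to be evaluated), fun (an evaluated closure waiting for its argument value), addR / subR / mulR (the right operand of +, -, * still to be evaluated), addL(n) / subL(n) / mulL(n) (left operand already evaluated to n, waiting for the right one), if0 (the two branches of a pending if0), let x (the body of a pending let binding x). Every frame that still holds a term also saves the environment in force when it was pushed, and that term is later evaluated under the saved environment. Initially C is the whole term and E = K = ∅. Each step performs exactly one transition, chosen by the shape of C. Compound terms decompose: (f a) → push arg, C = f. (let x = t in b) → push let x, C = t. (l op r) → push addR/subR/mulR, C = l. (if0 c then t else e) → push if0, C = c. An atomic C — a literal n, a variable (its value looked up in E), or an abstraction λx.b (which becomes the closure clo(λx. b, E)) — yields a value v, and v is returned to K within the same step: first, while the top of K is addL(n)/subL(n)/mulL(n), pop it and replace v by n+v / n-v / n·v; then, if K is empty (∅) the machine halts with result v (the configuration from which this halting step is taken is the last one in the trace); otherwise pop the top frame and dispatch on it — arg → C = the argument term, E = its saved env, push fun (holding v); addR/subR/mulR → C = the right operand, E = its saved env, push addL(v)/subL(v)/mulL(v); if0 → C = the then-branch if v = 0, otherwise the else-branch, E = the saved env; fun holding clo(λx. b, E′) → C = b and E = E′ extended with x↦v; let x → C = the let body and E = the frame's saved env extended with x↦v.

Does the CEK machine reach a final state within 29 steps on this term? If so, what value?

[0] <C=(if0 (-2 - 2) then ((λw. ((λu. -2) w)) -1) else (-1 - -2)), E=∅, K=∅>
[1] <C=(-2 - 2), E=∅, K=[if0]>
[2] <C=-2, E=∅, K=[subR :: if0]>
[3] <C=2, E=∅, K=[subL(-2) :: if0]>
[4] <C=(-1 - -2), E=∅, K=∅>
[5] <C=-1, E=∅, K=[subR]>
[6] <C=-2, E=∅, K=[subL(-1)]>
→ final value 1

Answer: 1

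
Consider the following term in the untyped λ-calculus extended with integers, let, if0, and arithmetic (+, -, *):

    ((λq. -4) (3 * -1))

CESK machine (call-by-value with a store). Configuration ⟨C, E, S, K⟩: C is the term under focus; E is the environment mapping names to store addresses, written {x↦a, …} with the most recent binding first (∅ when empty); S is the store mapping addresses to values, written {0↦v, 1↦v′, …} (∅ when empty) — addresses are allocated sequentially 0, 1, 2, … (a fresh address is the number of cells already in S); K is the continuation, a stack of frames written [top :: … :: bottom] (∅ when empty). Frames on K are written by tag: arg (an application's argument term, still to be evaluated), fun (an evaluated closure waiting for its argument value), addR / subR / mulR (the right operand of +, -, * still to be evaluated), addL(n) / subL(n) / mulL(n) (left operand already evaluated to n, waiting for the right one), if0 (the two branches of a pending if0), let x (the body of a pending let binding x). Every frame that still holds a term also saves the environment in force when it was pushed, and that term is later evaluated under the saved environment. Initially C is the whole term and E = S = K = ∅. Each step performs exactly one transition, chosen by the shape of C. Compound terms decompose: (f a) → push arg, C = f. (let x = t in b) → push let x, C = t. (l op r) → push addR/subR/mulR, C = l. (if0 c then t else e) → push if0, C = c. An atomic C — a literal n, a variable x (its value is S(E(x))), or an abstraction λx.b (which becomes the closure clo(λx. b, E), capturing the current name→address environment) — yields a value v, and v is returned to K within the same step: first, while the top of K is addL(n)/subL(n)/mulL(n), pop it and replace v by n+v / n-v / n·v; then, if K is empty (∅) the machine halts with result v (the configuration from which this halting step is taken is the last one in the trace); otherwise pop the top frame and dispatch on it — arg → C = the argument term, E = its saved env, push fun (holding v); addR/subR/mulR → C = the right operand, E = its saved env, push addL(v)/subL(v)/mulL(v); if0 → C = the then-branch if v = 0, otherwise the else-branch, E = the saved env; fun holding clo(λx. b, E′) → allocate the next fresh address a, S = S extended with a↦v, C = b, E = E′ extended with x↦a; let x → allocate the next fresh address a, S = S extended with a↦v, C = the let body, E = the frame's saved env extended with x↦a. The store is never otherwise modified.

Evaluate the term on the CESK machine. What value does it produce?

t=0: <C=((λq. -4) (3 * -1)), E=∅, S=∅, K=∅>
t=1: <C=(λq. -4), E=∅, S=∅, K=[arg]>
t=2: <C=(3 * -1), E=∅, S=∅, K=[fun]>
t=3: <C=3, E=∅, S=∅, K=[mulR :: fun]>
t=4: <C=-1, E=∅, S=∅, K=[mulL(3) :: fun]>
t=5: <C=-4, E={q↦0}, S={0↦-3}, K=∅>
→ final value -4

Answer: -4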